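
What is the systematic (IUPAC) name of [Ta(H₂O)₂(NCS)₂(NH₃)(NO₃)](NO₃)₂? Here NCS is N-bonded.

The 2 nitrate counter-ions carry a total charge of -2, so each complex ion is 2+.
Ligand charges: 1×ammine (neutral), 2×isothiocyanato (-1 each), 2×aqua (neutral), 1×nitrato (-1 each); total -3. So Ta + (-3) = 2+, giving Ta = +5.
Ligands are named alphabetically: ammine before aqua before isothiocyanato before nitrato.

amminediaquadiisothiocyanatonitratotantalum(V) nitrate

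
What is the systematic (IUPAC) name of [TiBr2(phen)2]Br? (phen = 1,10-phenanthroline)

dibromobis(1,10-phenanthroline)titanium(III) bromide

The 1 bromide counter-ion carries a total charge of -1, so each complex ion is 1+.
Ligand charges: 2×1,10-phenanthroline (neutral), 2×bromo (-1 each); total -2. So Ti + (-2) = 1+, giving Ti = +3.
Ligands are named alphabetically: bromo before phenanthroline.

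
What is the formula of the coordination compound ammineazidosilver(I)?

Ligands: 1 ammine (NH3, neutral), 1 azido (N3, -1). Ligand charge sum = -1.
With Ag in oxidation state +1, the complex ion is [Ag...].

[Ag(N3)(NH3)]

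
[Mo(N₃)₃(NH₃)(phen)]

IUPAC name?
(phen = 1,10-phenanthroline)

There is no counter-ion, so the complex is neutral overall.
Ligand charges: 1×1,10-phenanthroline (neutral), 3×azido (-1 each), 1×ammine (neutral); total -3. So Mo + (-3) = 0, giving Mo = +3.
Ligands are named alphabetically: ammine before azido before phenanthroline.

amminetriazido(1,10-phenanthroline)molybdenum(III)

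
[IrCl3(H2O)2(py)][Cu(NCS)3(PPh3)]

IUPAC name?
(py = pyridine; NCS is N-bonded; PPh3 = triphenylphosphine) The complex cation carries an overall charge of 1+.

diaquatrichloro(pyridine)iridium(IV) triisothiocyanato(triphenylphosphine)cuprate(II)

The complex cation is given as 1+; its ligand charges sum to -3, so Ir = +4.
A 1:1 salt means the anion carries the equal and opposite charge, 1−.
Anion: ligand charges sum to -3; for the ion to be 1−, Cu = +2.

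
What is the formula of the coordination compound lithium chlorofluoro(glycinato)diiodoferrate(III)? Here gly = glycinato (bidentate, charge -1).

Ligands: 1 fluoro (F, -1), 1 chloro (Cl, -1), 1 glycinato (gly, -1), 2 iodo (I, -1). Ligand charge sum = -5.
With Fe in oxidation state +3, the complex ion is [Fe...]^2−.
Charge balance with lithium (+1) requires 1 complex ion per 2 lithium.

Li2[FeClF(gly)I2]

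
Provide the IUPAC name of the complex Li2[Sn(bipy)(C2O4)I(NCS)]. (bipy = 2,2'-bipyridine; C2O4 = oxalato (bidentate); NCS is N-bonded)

lithium (2,2'-bipyridine)iodoisothiocyanatooxalatostannate(II)

The 2 lithium counter-ions carry a total charge of +2, so each complex ion is 2−.
Ligand charges: 1×2,2'-bipyridine (neutral), 1×oxalato (-2 each), 1×isothiocyanato (-1 each), 1×iodo (-1 each); total -4. So Sn + (-4) = 2−, giving Sn = +2.
The complex ion is anionic, so tin takes the -ate form stannate(II).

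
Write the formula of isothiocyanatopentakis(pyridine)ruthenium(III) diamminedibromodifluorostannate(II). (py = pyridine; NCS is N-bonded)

[Ru(NCS)(py)5][SnBr2F2(NH3)2]

Cation [Ru…]: ligand charges -1, Ru(III) ⇒ ion charge 2+.
Anion [Sn…]: ligand charges -4, Sn(II) ⇒ ion charge 2−.
One 2+ cation balances one 2− anion.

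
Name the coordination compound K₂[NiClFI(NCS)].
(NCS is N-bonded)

The 2 potassium counter-ions carry a total charge of +2, so each complex ion is 2−.
Ligand charges: 1×chloro (-1 each), 1×iodo (-1 each), 1×isothiocyanato (-1 each), 1×fluoro (-1 each); total -4. So Ni + (-4) = 2−, giving Ni = +2.
The complex ion is anionic, so nickel takes the -ate form nickelate(II).

potassium chlorofluoroiodoisothiocyanatonickelate(II)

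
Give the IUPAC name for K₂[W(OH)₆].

potassium hexahydroxotungstate(IV)

The 2 potassium counter-ions carry a total charge of +2, so each complex ion is 2−.
Ligand charges: 6×hydroxo (-1 each); total -6. So W + (-6) = 2−, giving W = +4.
The complex ion is anionic, so tungsten takes the -ate form tungstate(IV).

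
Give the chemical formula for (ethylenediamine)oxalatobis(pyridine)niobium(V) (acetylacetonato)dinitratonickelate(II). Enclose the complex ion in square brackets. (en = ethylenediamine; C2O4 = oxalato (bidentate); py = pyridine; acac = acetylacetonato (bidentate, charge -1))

[Nb(C2O4)(en)(py)2][Ni(acac)(NO3)2]3

Cation [Nb…]: ligand charges -2, Nb(V) ⇒ ion charge 3+.
Anion [Ni…]: ligand charges -3, Ni(II) ⇒ ion charge 1−.
One 3+ cation requires 3 of the 1− anion.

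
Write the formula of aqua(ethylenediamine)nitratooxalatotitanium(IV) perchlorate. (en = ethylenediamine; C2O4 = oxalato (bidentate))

[Ti(C2O4)(en)(H2O)(NO3)]ClO4

Ligands: 1 aqua (H2O, neutral), 1 ethylenediamine (en, neutral), 1 nitrato (NO3, -1), 1 oxalato (C2O4, -2). Ligand charge sum = -3.
With Ti in oxidation state +4, the complex ion is [Ti...]^1+.
Charge balance with perchlorate (-1) requires 1 complex ion per 1 perchlorate.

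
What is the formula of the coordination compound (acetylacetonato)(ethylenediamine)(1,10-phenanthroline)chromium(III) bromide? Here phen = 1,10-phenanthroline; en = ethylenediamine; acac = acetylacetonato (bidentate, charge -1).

[Cr(acac)(en)(phen)]Br2

Ligands: 1 1,10-phenanthroline (phen, neutral), 1 ethylenediamine (en, neutral), 1 acetylacetonato (acac, -1). Ligand charge sum = -1.
With Cr in oxidation state +3, the complex ion is [Cr...]^2+.
Charge balance with bromide (-1) requires 1 complex ion per 2 bromide.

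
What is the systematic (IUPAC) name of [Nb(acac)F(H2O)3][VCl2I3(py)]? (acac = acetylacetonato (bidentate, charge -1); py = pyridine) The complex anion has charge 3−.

The complex anion is given as 3−; its ligand charges sum to -5, so V = +2.
A 1:1 salt means the cation carries the equal and opposite charge, 3+.
Cation: ligand charges sum to -2; for the ion to be 3+, Nb = +5.

(acetylacetonato)triaquafluoroniobium(V) dichlorotriiodo(pyridine)vanadate(II)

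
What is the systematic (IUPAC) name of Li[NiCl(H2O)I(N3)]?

The 1 lithium counter-ion carries a total charge of +1, so each complex ion is 1−.
Ligand charges: 1×aqua (neutral), 1×iodo (-1 each), 1×azido (-1 each), 1×chloro (-1 each); total -3. So Ni + (-3) = 1−, giving Ni = +2.
The complex ion is anionic, so nickel takes the -ate form nickelate(II).

lithium aquaazidochloroiodonickelate(II)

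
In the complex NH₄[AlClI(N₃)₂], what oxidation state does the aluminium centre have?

1 ammonium outside the brackets (+1 each) → the complex ion is 1−.
Ligand charges: 1×Cl = -1; 1×I = -1; 2×N3 = -2; sum -4.
Al + (-4) = 1− ⇒ Al is +3.

+3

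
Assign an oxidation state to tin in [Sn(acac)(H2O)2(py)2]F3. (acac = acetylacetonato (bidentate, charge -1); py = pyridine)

3 fluoride outside the brackets (-1 each) → the complex ion is 3+.
Ligand charges: 1×acac = -1; 2×py neutral; 2×H2O neutral; sum -1.
Sn + (-1) = 3+ ⇒ Sn is +4.

+4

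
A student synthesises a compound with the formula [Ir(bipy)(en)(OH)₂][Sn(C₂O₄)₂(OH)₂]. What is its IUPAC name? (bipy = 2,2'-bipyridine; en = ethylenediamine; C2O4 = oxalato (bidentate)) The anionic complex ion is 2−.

Both ions are complex: the cation is named first with the plain metal name, the anion second with the -ate form; each ion's ligands are alphabetised independently.
The complex anion is given as 2−; its ligand charges sum to -6, so Sn = +4.
A 1:1 salt means the cation carries the equal and opposite charge, 2+.
Cation: ligand charges sum to -2; for the ion to be 2+, Ir = +4.

(2,2'-bipyridine)(ethylenediamine)dihydroxoiridium(IV) dihydroxodioxalatostannate(IV)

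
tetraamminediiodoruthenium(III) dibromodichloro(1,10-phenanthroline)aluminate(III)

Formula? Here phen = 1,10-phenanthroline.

[RuI2(NH3)4][AlBr2Cl2(phen)]

Cation [Ru…]: ligand charges -2, Ru(III) ⇒ ion charge 1+.
Anion [Al…]: ligand charges -4, Al(III) ⇒ ion charge 1−.
One 1+ cation balances one 1− anion.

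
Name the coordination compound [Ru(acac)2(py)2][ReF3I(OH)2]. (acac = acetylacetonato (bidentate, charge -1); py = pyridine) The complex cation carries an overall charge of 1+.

The complex cation is given as 1+; its ligand charges sum to -2, so Ru = +3.
A 1:1 salt means the anion carries the equal and opposite charge, 1−.
Anion: ligand charges sum to -6; for the ion to be 1−, Re = +5.

bis(acetylacetonato)bis(pyridine)ruthenium(III) trifluorodihydroxoiodorhenate(V)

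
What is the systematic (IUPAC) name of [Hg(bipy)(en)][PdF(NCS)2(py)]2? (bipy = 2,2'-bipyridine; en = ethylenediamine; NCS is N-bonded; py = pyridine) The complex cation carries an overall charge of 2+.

The complex cation is given as 2+; its ligand charges sum to 0, so Hg = +2.
With 2 anions per cation, each anion must be 2/2 = 1−.
Anion: ligand charges sum to -3; for the ion to be 1−, Pd = +2.

(2,2'-bipyridine)(ethylenediamine)mercury(II) fluorodiisothiocyanato(pyridine)palladate(II)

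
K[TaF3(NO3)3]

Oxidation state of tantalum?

1 potassium outside the brackets (+1 each) → the complex ion is 1−.
Ligand charges: 3×NO3 = -3; 3×F = -3; sum -6.
Ta + (-6) = 1− ⇒ Ta is +5.

+5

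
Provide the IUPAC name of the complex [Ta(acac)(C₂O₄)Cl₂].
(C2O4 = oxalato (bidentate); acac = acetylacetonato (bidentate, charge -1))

There is no counter-ion, so the complex is neutral overall.
Ligand charges: 2×chloro (-1 each), 1×oxalato (-2 each), 1×acetylacetonato (-1 each); total -5. So Ta + (-5) = 0, giving Ta = +5.
Ligands are named alphabetically: acetylacetonato before chloro before oxalato.

(acetylacetonato)dichlorooxalatotantalum(V)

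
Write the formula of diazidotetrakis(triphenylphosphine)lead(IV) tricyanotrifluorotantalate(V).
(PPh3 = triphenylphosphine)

[Pb(N3)2(PPh3)4][Ta(CN)3F3]2

Cation [Pb…]: ligand charges -2, Pb(IV) ⇒ ion charge 2+.
Anion [Ta…]: ligand charges -6, Ta(V) ⇒ ion charge 1−.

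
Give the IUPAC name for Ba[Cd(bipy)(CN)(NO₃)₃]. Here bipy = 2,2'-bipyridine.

The 1 barium counter-ion carries a total charge of +2, so each complex ion is 2−.
Ligand charges: 3×nitrato (-1 each), 1×cyano (-1 each), 1×2,2'-bipyridine (neutral); total -4. So Cd + (-4) = 2−, giving Cd = +2.
Ligands are named alphabetically: bipyridine before cyano before nitrato.
The complex ion is anionic, so cadmium takes the -ate form cadmate(II).

barium (2,2'-bipyridine)cyanotrinitratocadmate(II)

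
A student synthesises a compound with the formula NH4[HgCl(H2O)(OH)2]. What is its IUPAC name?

ammonium aquachlorodihydroxomercurate(II)

The 1 ammonium counter-ion carries a total charge of +1, so each complex ion is 1−.
Ligand charges: 2×hydroxo (-1 each), 1×chloro (-1 each), 1×aqua (neutral); total -3. So Hg + (-3) = 1−, giving Hg = +2.
Ligands are named alphabetically: aqua before chloro before hydroxo.
The complex ion is anionic, so mercury takes the -ate form mercurate(II).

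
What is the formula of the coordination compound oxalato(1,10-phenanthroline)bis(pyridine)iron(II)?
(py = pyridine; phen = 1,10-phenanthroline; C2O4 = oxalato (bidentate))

Ligands: 2 pyridine (py, neutral), 1 1,10-phenanthroline (phen, neutral), 1 oxalato (C2O4, -2). Ligand charge sum = -2.
With Fe in oxidation state +2, the complex ion is [Fe...].

[Fe(C2O4)(phen)(py)2]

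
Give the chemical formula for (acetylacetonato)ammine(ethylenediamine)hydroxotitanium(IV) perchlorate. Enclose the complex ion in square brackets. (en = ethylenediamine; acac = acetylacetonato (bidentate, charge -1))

[Ti(acac)(en)(NH3)(OH)](ClO4)2

Ligands: 1 hydroxo (OH, -1), 1 ammine (NH3, neutral), 1 ethylenediamine (en, neutral), 1 acetylacetonato (acac, -1). Ligand charge sum = -2.
With Ti in oxidation state +4, the complex ion is [Ti...]^2+.
Charge balance with perchlorate (-1) requires 1 complex ion per 2 perchlorate.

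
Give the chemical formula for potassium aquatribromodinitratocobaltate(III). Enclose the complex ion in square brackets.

Ligands: 3 bromo (Br, -1), 1 aqua (H2O, neutral), 2 nitrato (NO3, -1). Ligand charge sum = -5.
With Co in oxidation state +3, the complex ion is [Co...]^2−.
Charge balance with potassium (+1) requires 1 complex ion per 2 potassium.

K2[CoBr3(H2O)(NO3)2]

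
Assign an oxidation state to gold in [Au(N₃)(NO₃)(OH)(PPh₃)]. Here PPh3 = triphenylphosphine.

+3

No counter-ion: the bracketed complex is neutral.
Ligand charges: 1×PPh3 neutral; 1×NO3 = -1; 1×OH = -1; 1×N3 = -1; sum -3.
Au + (-3) = 0 ⇒ Au is +3.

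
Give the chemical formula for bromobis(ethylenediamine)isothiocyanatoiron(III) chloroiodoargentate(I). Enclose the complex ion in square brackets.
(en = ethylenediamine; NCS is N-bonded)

[FeBr(en)2(NCS)][AgClI]

Cation [Fe…]: ligand charges -2, Fe(III) ⇒ ion charge 1+.
Anion [Ag…]: ligand charges -2, Ag(I) ⇒ ion charge 1−.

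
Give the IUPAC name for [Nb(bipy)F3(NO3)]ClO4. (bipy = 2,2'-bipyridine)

The 1 perchlorate counter-ion carries a total charge of -1, so each complex ion is 1+.
Ligand charges: 3×fluoro (-1 each), 1×nitrato (-1 each), 1×2,2'-bipyridine (neutral); total -4. So Nb + (-4) = 1+, giving Nb = +5.
Ligands are named alphabetically: bipyridine before fluoro before nitrato.

(2,2'-bipyridine)trifluoronitratoniobium(V) perchlorate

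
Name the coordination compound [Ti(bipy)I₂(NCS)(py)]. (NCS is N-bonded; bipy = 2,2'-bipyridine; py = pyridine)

(2,2'-bipyridine)diiodoisothiocyanato(pyridine)titanium(III)

There is no counter-ion, so the complex is neutral overall.
Ligand charges: 1×isothiocyanato (-1 each), 1×2,2'-bipyridine (neutral), 1×pyridine (neutral), 2×iodo (-1 each); total -3. So Ti + (-3) = 0, giving Ti = +3.
Ligands are named alphabetically: bipyridine before iodo before isothiocyanato before pyridine.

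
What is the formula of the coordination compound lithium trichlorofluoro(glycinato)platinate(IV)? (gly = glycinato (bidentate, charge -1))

Li[PtCl3F(gly)]

Ligands: 1 fluoro (F, -1), 3 chloro (Cl, -1), 1 glycinato (gly, -1). Ligand charge sum = -5.
With Pt in oxidation state +4, the complex ion is [Pt...]^1−.
Charge balance with lithium (+1) requires 1 complex ion per 1 lithium.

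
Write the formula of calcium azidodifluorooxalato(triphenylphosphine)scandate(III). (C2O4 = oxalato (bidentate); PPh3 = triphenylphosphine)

Ca[Sc(C2O4)F2(N3)(PPh3)]

Ligands: 1 azido (N3, -1), 2 fluoro (F, -1), 1 oxalato (C2O4, -2), 1 triphenylphosphine (PPh3, neutral). Ligand charge sum = -5.
Charge balance with calcium (+2) requires 1 complex ion per 1 calcium.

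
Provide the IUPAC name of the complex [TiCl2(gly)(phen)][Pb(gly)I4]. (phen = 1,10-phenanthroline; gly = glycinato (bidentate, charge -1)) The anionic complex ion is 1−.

Both ions are complex: the cation is named first with the plain metal name, the anion second with the -ate form; each ion's ligands are alphabetised independently.
The complex anion is given as 1−; its ligand charges sum to -5, so Pb = +4.
A 1:1 salt means the cation carries the equal and opposite charge, 1+.
Cation: ligand charges sum to -3; for the ion to be 1+, Ti = +4.

dichloro(glycinato)(1,10-phenanthroline)titanium(IV) (glycinato)tetraiodoplumbate(IV)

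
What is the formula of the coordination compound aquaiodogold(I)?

[Au(H2O)I]

Ligands: 1 aqua (H2O, neutral), 1 iodo (I, -1). Ligand charge sum = -1.
With Au in oxidation state +1, the complex ion is [Au...].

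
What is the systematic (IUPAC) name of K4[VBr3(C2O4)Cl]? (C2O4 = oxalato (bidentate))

The 4 potassium counter-ions carry a total charge of +4, so each complex ion is 4−.
Ligand charges: 1×chloro (-1 each), 1×oxalato (-2 each), 3×bromo (-1 each); total -6. So V + (-6) = 4−, giving V = +2.
The complex ion is anionic, so vanadium takes the -ate form vanadate(II).

potassium tribromochlorooxalatovanadate(II)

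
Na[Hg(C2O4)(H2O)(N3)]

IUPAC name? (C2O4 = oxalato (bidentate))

sodium aquaazidooxalatomercurate(II)

The 1 sodium counter-ion carries a total charge of +1, so each complex ion is 1−.
Ligand charges: 1×oxalato (-2 each), 1×aqua (neutral), 1×azido (-1 each); total -3. So Hg + (-3) = 1−, giving Hg = +2.
The complex ion is anionic, so mercury takes the -ate form mercurate(II).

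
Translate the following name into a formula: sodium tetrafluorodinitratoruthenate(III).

Ligands: 4 fluoro (F, -1), 2 nitrato (NO3, -1). Ligand charge sum = -6.
Charge balance with sodium (+1) requires 1 complex ion per 3 sodium.

Na3[RuF4(NO3)2]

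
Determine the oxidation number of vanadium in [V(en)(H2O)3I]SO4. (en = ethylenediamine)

1 sulfate outside the brackets (-2 each) → the complex ion is 2+.
Ligand charges: 1×en neutral; 1×I = -1; 3×H2O neutral; sum -1.
V + (-1) = 2+ ⇒ V is +3.

+3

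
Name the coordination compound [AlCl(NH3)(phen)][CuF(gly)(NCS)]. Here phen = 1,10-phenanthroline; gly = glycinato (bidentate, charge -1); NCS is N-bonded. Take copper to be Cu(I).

Cu is given as +1; the anion's ligand charges sum to -3, so the complex anion is 2−.
A 1:1 salt means the cation carries the equal and opposite charge, 2+.
Cation: ligand charges sum to -1; for the ion to be 2+, Al = +3.

amminechloro(1,10-phenanthroline)aluminium(III) fluoro(glycinato)isothiocyanatocuprate(I)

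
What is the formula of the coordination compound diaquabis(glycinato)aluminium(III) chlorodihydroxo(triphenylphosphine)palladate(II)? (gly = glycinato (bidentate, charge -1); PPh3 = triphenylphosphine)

[Al(gly)2(H2O)2][PdCl(OH)2(PPh3)]

Cation [Al…]: ligand charges -2, Al(III) ⇒ ion charge 1+.
Anion [Pd…]: ligand charges -3, Pd(II) ⇒ ion charge 1−.
One 1+ cation balances one 1− anion.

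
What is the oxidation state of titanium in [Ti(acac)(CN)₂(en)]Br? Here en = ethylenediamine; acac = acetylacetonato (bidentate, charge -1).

+4

1 bromide outside the brackets (-1 each) → the complex ion is 1+.
Ligand charges: 2×CN = -2; 1×en neutral; 1×acac = -1; sum -3.
Ti + (-3) = 1+ ⇒ Ti is +4.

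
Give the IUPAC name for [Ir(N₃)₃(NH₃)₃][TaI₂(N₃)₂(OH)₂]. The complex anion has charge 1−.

triamminetriazidoiridium(IV) diazidodihydroxodiiodotantalate(V)

Both ions are complex: the cation is named first with the plain metal name, the anion second with the -ate form; each ion's ligands are alphabetised independently.
The complex anion is given as 1−; its ligand charges sum to -6, so Ta = +5.
A 1:1 salt means the cation carries the equal and opposite charge, 1+.
Cation: ligand charges sum to -3; for the ion to be 1+, Ir = +4.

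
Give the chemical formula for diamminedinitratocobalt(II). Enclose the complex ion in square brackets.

Ligands: 2 ammine (NH3, neutral), 2 nitrato (NO3, -1). Ligand charge sum = -2.
With Co in oxidation state +2, the complex ion is [Co...].

[Co(NH3)2(NO3)2]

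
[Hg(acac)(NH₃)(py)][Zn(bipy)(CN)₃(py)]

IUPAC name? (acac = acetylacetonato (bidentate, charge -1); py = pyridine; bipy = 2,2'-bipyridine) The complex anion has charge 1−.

(acetylacetonato)ammine(pyridine)mercury(II) (2,2'-bipyridine)tricyano(pyridine)zincate(II)

Both ions are complex: the cation is named first with the plain metal name, the anion second with the -ate form; each ion's ligands are alphabetised independently.
The complex anion is given as 1−; its ligand charges sum to -3, so Zn = +2.
A 1:1 salt means the cation carries the equal and opposite charge, 1+.
Cation: ligand charges sum to -1; for the ion to be 1+, Hg = +2.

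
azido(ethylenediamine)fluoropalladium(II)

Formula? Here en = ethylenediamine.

[Pd(en)F(N3)]

Ligands: 1 ethylenediamine (en, neutral), 1 azido (N3, -1), 1 fluoro (F, -1). Ligand charge sum = -2.
With Pd in oxidation state +2, the complex ion is [Pd...].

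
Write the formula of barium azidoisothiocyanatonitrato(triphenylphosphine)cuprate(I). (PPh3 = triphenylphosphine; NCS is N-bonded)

Ba[Cu(N3)(NCS)(NO3)(PPh3)]

Ligands: 1 azido (N3, -1), 1 triphenylphosphine (PPh3, neutral), 1 isothiocyanato (NCS, -1), 1 nitrato (NO3, -1). Ligand charge sum = -3.
Charge balance with barium (+2) requires 1 complex ion per 1 barium.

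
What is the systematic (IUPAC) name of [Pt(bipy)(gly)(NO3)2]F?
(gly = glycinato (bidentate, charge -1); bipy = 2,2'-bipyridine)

The 1 fluoride counter-ion carries a total charge of -1, so each complex ion is 1+.
Ligand charges: 1×glycinato (-1 each), 1×2,2'-bipyridine (neutral), 2×nitrato (-1 each); total -3. So Pt + (-3) = 1+, giving Pt = +4.
Ligands are named alphabetically: bipyridine before glycinato before nitrato.

(2,2'-bipyridine)(glycinato)dinitratoplatinum(IV) fluoride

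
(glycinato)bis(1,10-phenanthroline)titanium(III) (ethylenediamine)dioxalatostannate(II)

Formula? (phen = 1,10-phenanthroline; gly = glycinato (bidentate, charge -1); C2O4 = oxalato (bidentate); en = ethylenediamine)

[Ti(gly)(phen)2][Sn(C2O4)2(en)]

Cation [Ti…]: ligand charges -1, Ti(III) ⇒ ion charge 2+.
Anion [Sn…]: ligand charges -4, Sn(II) ⇒ ion charge 2−.
One 2+ cation balances one 2− anion.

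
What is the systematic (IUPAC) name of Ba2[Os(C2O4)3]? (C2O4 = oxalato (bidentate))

barium trioxalatoosmate(II)

The 2 barium counter-ions carry a total charge of +4, so each complex ion is 4−.
Ligand charges: 3×oxalato (-2 each); total -6. So Os + (-6) = 4−, giving Os = +2.
The complex ion is anionic, so osmium takes the -ate form osmate(II).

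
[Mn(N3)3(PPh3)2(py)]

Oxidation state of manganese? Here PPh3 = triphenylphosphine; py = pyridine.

No counter-ion: the bracketed complex is neutral.
Ligand charges: 2×PPh3 neutral; 1×py neutral; 3×N3 = -3; sum -3.
Mn + (-3) = 0 ⇒ Mn is +3.

+3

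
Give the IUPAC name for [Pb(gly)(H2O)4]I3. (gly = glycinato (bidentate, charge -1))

The 3 iodide counter-ions carry a total charge of -3, so each complex ion is 3+.
Ligand charges: 4×aqua (neutral), 1×glycinato (-1 each); total -1. So Pb + (-1) = 3+, giving Pb = +4.
Ligands are named alphabetically: aqua before glycinato.

tetraaqua(glycinato)lead(IV) iodide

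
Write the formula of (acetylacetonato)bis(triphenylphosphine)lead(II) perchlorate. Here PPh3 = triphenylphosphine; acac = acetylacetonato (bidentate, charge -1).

[Pb(acac)(PPh3)2]ClO4

Ligands: 2 triphenylphosphine (PPh3, neutral), 1 acetylacetonato (acac, -1). Ligand charge sum = -1.
With Pb in oxidation state +2, the complex ion is [Pb...]^1+.
Charge balance with perchlorate (-1) requires 1 complex ion per 1 perchlorate.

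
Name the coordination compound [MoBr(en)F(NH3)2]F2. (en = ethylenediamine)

The 2 fluoride counter-ions carry a total charge of -2, so each complex ion is 2+.
Ligand charges: 1×fluoro (-1 each), 2×ammine (neutral), 1×ethylenediamine (neutral), 1×bromo (-1 each); total -2. So Mo + (-2) = 2+, giving Mo = +4.
Ligands are named alphabetically: ammine before bromo before ethylenediamine before fluoro.

diamminebromo(ethylenediamine)fluoromolybdenum(IV) fluoride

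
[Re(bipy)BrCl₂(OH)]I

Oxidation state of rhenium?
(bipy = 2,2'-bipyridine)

+5

1 iodide outside the brackets (-1 each) → the complex ion is 1+.
Ligand charges: 2×Cl = -2; 1×OH = -1; 1×bipy neutral; 1×Br = -1; sum -4.
Re + (-4) = 1+ ⇒ Re is +5.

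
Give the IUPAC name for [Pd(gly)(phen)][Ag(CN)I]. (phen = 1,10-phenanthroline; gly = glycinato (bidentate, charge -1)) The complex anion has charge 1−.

The complex anion is given as 1−; its ligand charges sum to -2, so Ag = +1.
A 1:1 salt means the cation carries the equal and opposite charge, 1+.
Cation: ligand charges sum to -1; for the ion to be 1+, Pd = +2.

(glycinato)(1,10-phenanthroline)palladium(II) cyanoiodoargentate(I)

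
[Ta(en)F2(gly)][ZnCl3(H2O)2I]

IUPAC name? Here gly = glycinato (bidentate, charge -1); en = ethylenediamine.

Both ions are complex: the cation is named first with the plain metal name, the anion second with the -ate form; each ion's ligands are alphabetised independently.
Zinc is always +2 in its complexes; the anion's ligand charges sum to -4, so the complex anion is 2−.
A 1:1 salt means the cation carries the equal and opposite charge, 2+.
Cation: ligand charges sum to -3; for the ion to be 2+, Ta = +5.

(ethylenediamine)difluoro(glycinato)tantalum(V) diaquatrichloroiodozincate(II)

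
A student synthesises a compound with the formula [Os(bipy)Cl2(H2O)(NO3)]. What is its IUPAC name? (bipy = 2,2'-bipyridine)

aqua(2,2'-bipyridine)dichloronitratoosmium(III)

There is no counter-ion, so the complex is neutral overall.
Ligand charges: 1×aqua (neutral), 2×chloro (-1 each), 1×2,2'-bipyridine (neutral), 1×nitrato (-1 each); total -3. So Os + (-3) = 0, giving Os = +3.
Ligands are named alphabetically: aqua before bipyridine before chloro before nitrato.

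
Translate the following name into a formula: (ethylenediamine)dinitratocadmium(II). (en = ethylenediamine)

[Cd(en)(NO3)2]

Ligands: 2 nitrato (NO3, -1), 1 ethylenediamine (en, neutral). Ligand charge sum = -2.
With Cd in oxidation state +2, the complex ion is [Cd...].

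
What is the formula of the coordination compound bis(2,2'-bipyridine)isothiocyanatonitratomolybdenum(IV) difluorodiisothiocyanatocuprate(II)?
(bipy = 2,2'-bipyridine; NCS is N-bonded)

[Mo(bipy)2(NCS)(NO3)][CuF2(NCS)2]

Cation [Mo…]: ligand charges -2, Mo(IV) ⇒ ion charge 2+.
Anion [Cu…]: ligand charges -4, Cu(II) ⇒ ion charge 2−.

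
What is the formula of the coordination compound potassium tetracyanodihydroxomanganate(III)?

K3[Mn(CN)4(OH)2]

Ligands: 2 hydroxo (OH, -1), 4 cyano (CN, -1). Ligand charge sum = -6.
With Mn in oxidation state +3, the complex ion is [Mn...]^3−.
Charge balance with potassium (+1) requires 1 complex ion per 3 potassium.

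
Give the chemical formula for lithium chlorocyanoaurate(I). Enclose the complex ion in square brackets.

Li[AuCl(CN)]

Ligands: 1 cyano (CN, -1), 1 chloro (Cl, -1). Ligand charge sum = -2.
With Au in oxidation state +1, the complex ion is [Au...]^1−.
Charge balance with lithium (+1) requires 1 complex ion per 1 lithium.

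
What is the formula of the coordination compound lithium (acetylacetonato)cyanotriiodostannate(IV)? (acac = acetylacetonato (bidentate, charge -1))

Li[Sn(acac)(CN)I3]

Ligands: 1 cyano (CN, -1), 3 iodo (I, -1), 1 acetylacetonato (acac, -1). Ligand charge sum = -5.
With Sn in oxidation state +4, the complex ion is [Sn...]^1−.
Charge balance with lithium (+1) requires 1 complex ion per 1 lithium.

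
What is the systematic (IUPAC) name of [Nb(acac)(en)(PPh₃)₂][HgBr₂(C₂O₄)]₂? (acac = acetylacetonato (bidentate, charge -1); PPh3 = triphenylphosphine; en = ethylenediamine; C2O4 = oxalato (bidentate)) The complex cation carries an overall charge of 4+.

Both ions are complex: the cation is named first with the plain metal name, the anion second with the -ate form; each ion's ligands are alphabetised independently.
The complex cation is given as 4+; its ligand charges sum to -1, so Nb = +5.
With 2 anions per cation, each anion must be 4/2 = 2−.
Anion: ligand charges sum to -4; for the ion to be 2−, Hg = +2.

(acetylacetonato)(ethylenediamine)bis(triphenylphosphine)niobium(V) dibromooxalatomercurate(II)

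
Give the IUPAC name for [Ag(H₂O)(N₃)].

There is no counter-ion, so the complex is neutral overall.
Ligand charges: 1×azido (-1 each), 1×aqua (neutral); total -1. So Ag + (-1) = 0, giving Ag = +1.
Ligands are named alphabetically: aqua before azido.

aquaazidosilver(I)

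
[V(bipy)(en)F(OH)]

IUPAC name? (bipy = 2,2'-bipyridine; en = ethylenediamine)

(2,2'-bipyridine)(ethylenediamine)fluorohydroxovanadium(II)

There is no counter-ion, so the complex is neutral overall.
Ligand charges: 1×2,2'-bipyridine (neutral), 1×hydroxo (-1 each), 1×ethylenediamine (neutral), 1×fluoro (-1 each); total -2. So V + (-2) = 0, giving V = +2.
Ligands are named alphabetically: bipyridine before ethylenediamine before fluoro before hydroxo.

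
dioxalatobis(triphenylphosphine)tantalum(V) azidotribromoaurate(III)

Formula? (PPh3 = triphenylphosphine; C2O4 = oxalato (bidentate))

Cation [Ta…]: ligand charges -4, Ta(V) ⇒ ion charge 1+.
Anion [Au…]: ligand charges -4, Au(III) ⇒ ion charge 1−.
One 1+ cation balances one 1− anion.

[Ta(C2O4)2(PPh3)2][AuBr3(N3)]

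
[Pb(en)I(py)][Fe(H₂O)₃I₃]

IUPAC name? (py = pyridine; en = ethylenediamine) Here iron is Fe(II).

Fe is given as +2; the anion's ligand charges sum to -3, so the complex anion is 1−.
A 1:1 salt means the cation carries the equal and opposite charge, 1+.
Cation: ligand charges sum to -1; for the ion to be 1+, Pb = +2.

(ethylenediamine)iodo(pyridine)lead(II) triaquatriiodoferrate(II)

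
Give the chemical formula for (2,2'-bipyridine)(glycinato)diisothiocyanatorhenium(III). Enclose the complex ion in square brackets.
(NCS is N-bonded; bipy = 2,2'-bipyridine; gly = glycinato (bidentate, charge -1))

[Re(bipy)(gly)(NCS)2]

Ligands: 2 isothiocyanato (NCS, -1), 1 2,2'-bipyridine (bipy, neutral), 1 glycinato (gly, -1). Ligand charge sum = -3.
With Re in oxidation state +3, the complex ion is [Re...].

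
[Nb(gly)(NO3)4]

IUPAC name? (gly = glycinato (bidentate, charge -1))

There is no counter-ion, so the complex is neutral overall.
Ligand charges: 4×nitrato (-1 each), 1×glycinato (-1 each); total -5. So Nb + (-5) = 0, giving Nb = +5.
Ligands are named alphabetically: glycinato before nitrato.

(glycinato)tetranitratoniobium(V)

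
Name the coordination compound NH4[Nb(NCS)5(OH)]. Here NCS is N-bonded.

ammonium hydroxopentaisothiocyanatoniobate(V)

The 1 ammonium counter-ion carries a total charge of +1, so each complex ion is 1−.
Ligand charges: 1×hydroxo (-1 each), 5×isothiocyanato (-1 each); total -6. So Nb + (-6) = 1−, giving Nb = +5.
Ligands are named alphabetically: hydroxo before isothiocyanato.
The complex ion is anionic, so niobium takes the -ate form niobate(V).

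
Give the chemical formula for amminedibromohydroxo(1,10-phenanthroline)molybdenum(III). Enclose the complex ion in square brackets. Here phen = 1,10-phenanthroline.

Ligands: 1 hydroxo (OH, -1), 1 ammine (NH3, neutral), 2 bromo (Br, -1), 1 1,10-phenanthroline (phen, neutral). Ligand charge sum = -3.
With Mo in oxidation state +3, the complex ion is [Mo...].

[MoBr2(NH3)(OH)(phen)]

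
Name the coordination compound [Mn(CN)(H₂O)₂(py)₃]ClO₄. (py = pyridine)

diaquacyanotris(pyridine)manganese(II) perchlorate

The 1 perchlorate counter-ion carries a total charge of -1, so each complex ion is 1+.
Ligand charges: 3×pyridine (neutral), 1×cyano (-1 each), 2×aqua (neutral); total -1. So Mn + (-1) = 1+, giving Mn = +2.
Ligands are named alphabetically: aqua before cyano before pyridine.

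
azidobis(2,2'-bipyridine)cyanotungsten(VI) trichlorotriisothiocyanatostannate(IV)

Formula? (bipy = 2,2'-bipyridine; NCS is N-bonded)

[W(bipy)2(CN)(N3)][SnCl3(NCS)3]2

Cation [W…]: ligand charges -2, W(VI) ⇒ ion charge 4+.
Anion [Sn…]: ligand charges -6, Sn(IV) ⇒ ion charge 2−.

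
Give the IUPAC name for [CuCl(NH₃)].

There is no counter-ion, so the complex is neutral overall.
Ligand charges: 1×ammine (neutral), 1×chloro (-1 each); total -1. So Cu + (-1) = 0, giving Cu = +1.
Ligands are named alphabetically: ammine before chloro.

amminechlorocopper(I)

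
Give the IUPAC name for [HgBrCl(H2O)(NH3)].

ammineaquabromochloromercury(II)

There is no counter-ion, so the complex is neutral overall.
Ligand charges: 1×aqua (neutral), 1×bromo (-1 each), 1×chloro (-1 each), 1×ammine (neutral); total -2. So Hg + (-2) = 0, giving Hg = +2.
Ligands are named alphabetically: ammine before aqua before bromo before chloro.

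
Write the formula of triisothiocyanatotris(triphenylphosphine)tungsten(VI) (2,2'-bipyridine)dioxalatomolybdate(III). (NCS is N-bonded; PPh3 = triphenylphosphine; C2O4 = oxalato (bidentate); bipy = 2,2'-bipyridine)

[W(NCS)3(PPh3)3][Mo(bipy)(C2O4)2]3

Cation [W…]: ligand charges -3, W(VI) ⇒ ion charge 3+.
Anion [Mo…]: ligand charges -4, Mo(III) ⇒ ion charge 1−.
One 3+ cation requires 3 of the 1− anion.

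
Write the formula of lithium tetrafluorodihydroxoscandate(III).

Ligands: 4 fluoro (F, -1), 2 hydroxo (OH, -1). Ligand charge sum = -6.
Charge balance with lithium (+1) requires 1 complex ion per 3 lithium.

Li3[ScF4(OH)2]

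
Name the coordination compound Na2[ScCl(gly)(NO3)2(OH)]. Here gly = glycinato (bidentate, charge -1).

The 2 sodium counter-ions carry a total charge of +2, so each complex ion is 2−.
Ligand charges: 1×chloro (-1 each), 1×hydroxo (-1 each), 1×glycinato (-1 each), 2×nitrato (-1 each); total -5. So Sc + (-5) = 2−, giving Sc = +3.
The complex ion is anionic, so scandium takes the -ate form scandate(III).

sodium chloro(glycinato)hydroxodinitratoscandate(III)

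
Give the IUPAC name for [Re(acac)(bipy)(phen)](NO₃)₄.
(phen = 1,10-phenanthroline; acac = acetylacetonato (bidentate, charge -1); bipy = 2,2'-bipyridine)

(acetylacetonato)(2,2'-bipyridine)(1,10-phenanthroline)rhenium(V) nitrate

The 4 nitrate counter-ions carry a total charge of -4, so each complex ion is 4+.
Ligand charges: 1×1,10-phenanthroline (neutral), 1×acetylacetonato (-1 each), 1×2,2'-bipyridine (neutral); total -1. So Re + (-1) = 4+, giving Re = +5.
Ligands are named alphabetically: acetylacetonato before bipyridine before phenanthroline.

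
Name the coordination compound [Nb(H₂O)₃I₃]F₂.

triaquatriiodoniobium(V) fluoride

The 2 fluoride counter-ions carry a total charge of -2, so each complex ion is 2+.
Ligand charges: 3×aqua (neutral), 3×iodo (-1 each); total -3. So Nb + (-3) = 2+, giving Nb = +5.
Ligands are named alphabetically: aqua before iodo.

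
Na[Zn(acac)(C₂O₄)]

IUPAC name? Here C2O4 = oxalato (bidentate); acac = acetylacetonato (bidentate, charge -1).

The 1 sodium counter-ion carries a total charge of +1, so each complex ion is 1−.
Ligand charges: 1×oxalato (-2 each), 1×acetylacetonato (-1 each); total -3. So Zn + (-3) = 1−, giving Zn = +2.
The complex ion is anionic, so zinc takes the -ate form zincate(II).

sodium (acetylacetonato)oxalatozincate(II)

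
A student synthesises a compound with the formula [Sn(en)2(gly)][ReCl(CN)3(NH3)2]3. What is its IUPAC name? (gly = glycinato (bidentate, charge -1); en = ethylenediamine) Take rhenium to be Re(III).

Re is given as +3; the anion's ligand charges sum to -4, so the complex anion is 1−.
With 3 anions per cation, the cation must be 3×1 = 3+.
Cation: ligand charges sum to -1; for the ion to be 3+, Sn = +4.

bis(ethylenediamine)(glycinato)tin(IV) diamminechlorotricyanorhenate(III)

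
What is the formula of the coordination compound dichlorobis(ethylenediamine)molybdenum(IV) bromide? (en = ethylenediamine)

[MoCl2(en)2]Br2

Ligands: 2 ethylenediamine (en, neutral), 2 chloro (Cl, -1). Ligand charge sum = -2.
With Mo in oxidation state +4, the complex ion is [Mo...]^2+.
Charge balance with bromide (-1) requires 1 complex ion per 2 bromide.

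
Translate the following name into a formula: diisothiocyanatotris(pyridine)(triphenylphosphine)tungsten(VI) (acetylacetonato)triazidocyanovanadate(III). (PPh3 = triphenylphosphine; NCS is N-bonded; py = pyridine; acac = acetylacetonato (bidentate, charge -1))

[W(NCS)2(PPh3)(py)3][V(acac)(CN)(N3)3]2

Cation [W…]: ligand charges -2, W(VI) ⇒ ion charge 4+.
Anion [V…]: ligand charges -5, V(III) ⇒ ion charge 2−.
One 4+ cation requires 2 of the 2− anion.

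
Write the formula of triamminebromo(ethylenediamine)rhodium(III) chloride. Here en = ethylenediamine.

Ligands: 1 bromo (Br, -1), 3 ammine (NH3, neutral), 1 ethylenediamine (en, neutral). Ligand charge sum = -1.
With Rh in oxidation state +3, the complex ion is [Rh...]^2+.
Charge balance with chloride (-1) requires 1 complex ion per 2 chloride.

[RhBr(en)(NH3)3]Cl2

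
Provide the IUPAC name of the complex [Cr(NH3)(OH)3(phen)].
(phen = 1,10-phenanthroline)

amminetrihydroxo(1,10-phenanthroline)chromium(III)

There is no counter-ion, so the complex is neutral overall.
Ligand charges: 1×1,10-phenanthroline (neutral), 3×hydroxo (-1 each), 1×ammine (neutral); total -3. So Cr + (-3) = 0, giving Cr = +3.
Ligands are named alphabetically: ammine before hydroxo before phenanthroline.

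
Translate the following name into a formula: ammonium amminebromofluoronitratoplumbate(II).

NH4[PbBrF(NH3)(NO3)]

Ligands: 1 bromo (Br, -1), 1 fluoro (F, -1), 1 nitrato (NO3, -1), 1 ammine (NH3, neutral). Ligand charge sum = -3.
With Pb in oxidation state +2, the complex ion is [Pb...]^1−.
Charge balance with ammonium (+1) requires 1 complex ion per 1 ammonium.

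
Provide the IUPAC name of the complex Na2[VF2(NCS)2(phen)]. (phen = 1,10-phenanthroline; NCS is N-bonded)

The 2 sodium counter-ions carry a total charge of +2, so each complex ion is 2−.
Ligand charges: 1×1,10-phenanthroline (neutral), 2×isothiocyanato (-1 each), 2×fluoro (-1 each); total -4. So V + (-4) = 2−, giving V = +2.
Ligands are named alphabetically: fluoro before isothiocyanato before phenanthroline.
The complex ion is anionic, so vanadium takes the -ate form vanadate(II).

sodium difluorodiisothiocyanato(1,10-phenanthroline)vanadate(II)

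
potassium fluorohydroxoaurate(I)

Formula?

Ligands: 1 fluoro (F, -1), 1 hydroxo (OH, -1). Ligand charge sum = -2.
With Au in oxidation state +1, the complex ion is [Au...]^1−.
Charge balance with potassium (+1) requires 1 complex ion per 1 potassium.

K[AuF(OH)]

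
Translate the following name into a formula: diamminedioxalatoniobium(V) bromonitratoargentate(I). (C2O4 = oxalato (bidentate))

[Nb(C2O4)2(NH3)2][AgBr(NO3)]

Cation [Nb…]: ligand charges -4, Nb(V) ⇒ ion charge 1+.
Anion [Ag…]: ligand charges -2, Ag(I) ⇒ ion charge 1−.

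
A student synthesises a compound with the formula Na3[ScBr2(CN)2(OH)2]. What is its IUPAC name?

sodium dibromodicyanodihydroxoscandate(III)

The 3 sodium counter-ions carry a total charge of +3, so each complex ion is 3−.
Ligand charges: 2×hydroxo (-1 each), 2×cyano (-1 each), 2×bromo (-1 each); total -6. So Sc + (-6) = 3−, giving Sc = +3.
The complex ion is anionic, so scandium takes the -ate form scandate(III).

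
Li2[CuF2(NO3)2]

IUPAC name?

lithium difluorodinitratocuprate(II)

The 2 lithium counter-ions carry a total charge of +2, so each complex ion is 2−.
Ligand charges: 2×nitrato (-1 each), 2×fluoro (-1 each); total -4. So Cu + (-4) = 2−, giving Cu = +2.
Ligands are named alphabetically: fluoro before nitrato.
The complex ion is anionic, so copper takes the -ate form cuprate(II).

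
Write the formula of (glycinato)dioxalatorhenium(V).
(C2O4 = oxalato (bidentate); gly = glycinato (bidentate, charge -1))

[Re(C2O4)2(gly)]

Ligands: 2 oxalato (C2O4, -2), 1 glycinato (gly, -1). Ligand charge sum = -5.
With Re in oxidation state +5, the complex ion is [Re...].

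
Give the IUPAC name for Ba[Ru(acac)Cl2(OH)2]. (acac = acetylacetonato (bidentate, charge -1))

The 1 barium counter-ion carries a total charge of +2, so each complex ion is 2−.
Ligand charges: 2×chloro (-1 each), 2×hydroxo (-1 each), 1×acetylacetonato (-1 each); total -5. So Ru + (-5) = 2−, giving Ru = +3.
The complex ion is anionic, so ruthenium takes the -ate form ruthenate(III).

barium (acetylacetonato)dichlorodihydroxoruthenate(III)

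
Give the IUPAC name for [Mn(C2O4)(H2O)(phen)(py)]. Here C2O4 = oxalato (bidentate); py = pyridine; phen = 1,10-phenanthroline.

There is no counter-ion, so the complex is neutral overall.
Ligand charges: 1×oxalato (-2 each), 1×pyridine (neutral), 1×aqua (neutral), 1×1,10-phenanthroline (neutral); total -2. So Mn + (-2) = 0, giving Mn = +2.
Ligands are named alphabetically: aqua before oxalato before phenanthroline before pyridine.

aquaoxalato(1,10-phenanthroline)(pyridine)manganese(II)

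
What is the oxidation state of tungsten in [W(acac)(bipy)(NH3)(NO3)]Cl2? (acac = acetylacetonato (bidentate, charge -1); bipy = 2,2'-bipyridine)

2 chloride outside the brackets (-1 each) → the complex ion is 2+.
Ligand charges: 1×NO3 = -1; 1×NH3 neutral; 1×acac = -1; 1×bipy neutral; sum -2.
W + (-2) = 2+ ⇒ W is +4.

+4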